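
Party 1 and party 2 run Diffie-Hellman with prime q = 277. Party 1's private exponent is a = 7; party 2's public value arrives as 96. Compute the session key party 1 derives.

107

Shared key K = 96^7 mod 277.
96^1 ≡ 96 (mod 277)
96^2 = (96^1)^2 ≡ 96^2 = 9216 ≡ 75 (mod 277)
96^4 = (96^2)^2 ≡ 75^2 = 5625 ≡ 85 (mod 277)
96^7 = 96^4 · 96^2 · 96^1 ≡ 85 · 75 · 96 ≡ 107 (mod 277).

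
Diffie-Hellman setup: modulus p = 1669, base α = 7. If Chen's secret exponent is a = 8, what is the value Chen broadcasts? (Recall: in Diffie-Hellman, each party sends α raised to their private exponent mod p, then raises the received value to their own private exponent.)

75

Public value = 7^8 (mod 1669).
7^1 ≡ 7 (mod 1669)
7^2 = (7^1)^2 ≡ 7^2 = 49 ≡ 49 (mod 1669)
7^4 = (7^2)^2 ≡ 49^2 = 2401 ≡ 732 (mod 1669)
7^8 = (7^4)^2 ≡ 732^2 = 535824 ≡ 75 (mod 1669)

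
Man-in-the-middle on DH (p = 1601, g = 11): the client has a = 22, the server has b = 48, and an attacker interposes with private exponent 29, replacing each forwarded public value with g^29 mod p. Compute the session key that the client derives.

The client receives an attacker's public value M = 11^29 mod 1601 instead of the honest one.
11^1 ≡ 11 (mod 1601)
11^2 = (11^1)^2 ≡ 11^2 = 121 ≡ 121 (mod 1601)
11^4 = (11^2)^2 ≡ 121^2 = 14641 ≡ 232 (mod 1601)
11^8 = (11^4)^2 ≡ 232^2 = 53824 ≡ 991 (mod 1601)
11^16 = (11^8)^2 ≡ 991^2 = 982081 ≡ 668 (mod 1601)
11^29 = 11^16 · 11^8 · 11^4 · 11^1 ≡ 668 · 991 · 232 · 11 ≡ 565 (mod 1601).
So M = 565. The client computes K = M^22 mod 1601.
565^1 ≡ 565 (mod 1601)
565^2 = (565^1)^2 ≡ 565^2 = 319225 ≡ 626 (mod 1601)
565^4 = (565^2)^2 ≡ 626^2 = 391876 ≡ 1232 (mod 1601)
565^8 = (565^4)^2 ≡ 1232^2 = 1517824 ≡ 76 (mod 1601)
565^16 = (565^8)^2 ≡ 76^2 = 5776 ≡ 973 (mod 1601)
565^22 = 565^16 · 565^4 · 565^2 ≡ 973 · 1232 · 626 ≡ 824 (mod 1601).

824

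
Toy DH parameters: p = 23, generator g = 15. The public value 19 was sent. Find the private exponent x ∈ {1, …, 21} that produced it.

Try successive powers of 15 modulo 23:
15^1 ≡ 15
15^2 ≡ 18
15^3 ≡ 17
15^4 ≡ 2
15^5 ≡ 7
15^6 ≡ 13
15^7 ≡ 11
15^8 ≡ 4
15^9 ≡ 14
15^10 ≡ 3
15^11 ≡ 22
15^12 ≡ 8
15^13 ≡ 5
15^14 ≡ 6
15^15 ≡ 21
15^16 ≡ 16
15^17 ≡ 10
15^18 ≡ 12
15^19 ≡ 19
Found: x = 19.

19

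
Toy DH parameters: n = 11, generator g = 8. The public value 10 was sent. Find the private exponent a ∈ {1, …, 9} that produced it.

5

Try successive powers of 8 modulo 11:
8^1 ≡ 8
8^2 ≡ 9
8^3 ≡ 6
8^4 ≡ 4
8^5 ≡ 10
Found: a = 5.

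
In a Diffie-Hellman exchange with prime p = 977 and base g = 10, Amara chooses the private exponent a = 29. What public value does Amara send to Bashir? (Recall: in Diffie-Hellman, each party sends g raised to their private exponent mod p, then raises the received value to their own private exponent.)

108

Public value = 10^29 mod 977.
10^1 ≡ 10 (mod 977)
10^2 = (10^1)^2 ≡ 10^2 = 100 ≡ 100 (mod 977)
10^4 = (10^2)^2 ≡ 100^2 = 10000 ≡ 230 (mod 977)
10^8 = (10^4)^2 ≡ 230^2 = 52900 ≡ 142 (mod 977)
10^16 = (10^8)^2 ≡ 142^2 = 20164 ≡ 624 (mod 977)
10^29 = 10^16 · 10^8 · 10^4 · 10^1 ≡ 624 · 142 · 230 · 10 ≡ 108 (mod 977).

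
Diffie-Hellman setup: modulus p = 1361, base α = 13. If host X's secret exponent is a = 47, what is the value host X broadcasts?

623

Public value = 13^47 (mod 1361).
13^1 ≡ 13 (mod 1361)
13^2 = (13^1)^2 ≡ 13^2 = 169 ≡ 169 (mod 1361)
13^4 = (13^2)^2 ≡ 169^2 = 28561 ≡ 1341 (mod 1361)
13^8 = (13^4)^2 ≡ 1341^2 = 1798281 ≡ 400 (mod 1361)
13^16 = (13^8)^2 ≡ 400^2 = 160000 ≡ 763 (mod 1361)
13^32 = (13^16)^2 ≡ 763^2 = 582169 ≡ 1022 (mod 1361)
13^47 = 13^32 · 13^8 · 13^4 · 13^2 · 13^1 ≡ 1022 · 400 · 1341 · 169 · 13 ≡ 623 (mod 1361).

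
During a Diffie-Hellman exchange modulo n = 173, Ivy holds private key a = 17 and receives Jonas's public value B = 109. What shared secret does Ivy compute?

142

Shared key K = 109^17 mod 173.
109^1 ≡ 109 (mod 173)
109^2 = (109^1)^2 ≡ 109^2 = 11881 ≡ 117 (mod 173)
109^4 = (109^2)^2 ≡ 117^2 = 13689 ≡ 22 (mod 173)
109^8 = (109^4)^2 ≡ 22^2 = 484 ≡ 138 (mod 173)
109^16 = (109^8)^2 ≡ 138^2 = 19044 ≡ 14 (mod 173)
109^17 = 109^16 · 109^1 ≡ 14 · 109 ≡ 142 (mod 173).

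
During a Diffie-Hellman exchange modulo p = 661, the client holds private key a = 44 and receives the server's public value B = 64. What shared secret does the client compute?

197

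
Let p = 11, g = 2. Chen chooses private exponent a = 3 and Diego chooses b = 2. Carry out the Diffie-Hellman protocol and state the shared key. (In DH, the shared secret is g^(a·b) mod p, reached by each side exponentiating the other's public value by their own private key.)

9

Chen sends A = g^a mod p = 2^3 mod 11.
2^1 ≡ 2 (mod 11)
2^2 = (2^1)^2 ≡ 2^2 = 4 ≡ 4 (mod 11)
2^3 = 2^2 · 2^1 ≡ 4 · 2 ≡ 8 (mod 11).
So A = 8. Diego then computes K = A^b mod p = 8^2 mod 11.
8^1 ≡ 8 (mod 11)
8^2 = (8^1)^2 ≡ 8^2 = 64 ≡ 9 (mod 11)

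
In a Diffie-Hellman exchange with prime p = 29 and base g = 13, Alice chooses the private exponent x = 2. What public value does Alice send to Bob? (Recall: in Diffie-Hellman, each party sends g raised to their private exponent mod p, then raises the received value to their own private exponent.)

Public value = 13^2 (mod 29).
13^1 ≡ 13 (mod 29)
13^2 = (13^1)^2 ≡ 13^2 = 169 ≡ 24 (mod 29)

24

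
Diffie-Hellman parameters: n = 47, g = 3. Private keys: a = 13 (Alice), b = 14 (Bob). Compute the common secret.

21

Bob sends B = g^b mod n = 3^14 mod 47.
3^1 ≡ 3 (mod 47)
3^2 = (3^1)^2 ≡ 3^2 = 9 ≡ 9 (mod 47)
3^4 = (3^2)^2 ≡ 9^2 = 81 ≡ 34 (mod 47)
3^8 = (3^4)^2 ≡ 34^2 = 1156 ≡ 28 (mod 47)
3^14 = 3^8 · 3^4 · 3^2 ≡ 28 · 34 · 9 ≡ 14 (mod 47).
So B = 14. Alice then computes K = B^a mod n = 14^13 mod 47.
14^1 ≡ 14 (mod 47)
14^2 = (14^1)^2 ≡ 14^2 = 196 ≡ 8 (mod 47)
14^4 = (14^2)^2 ≡ 8^2 = 64 ≡ 17 (mod 47)
14^8 = (14^4)^2 ≡ 17^2 = 289 ≡ 7 (mod 47)
14^13 = 14^8 · 14^4 · 14^1 ≡ 7 · 17 · 14 ≡ 21 (mod 47).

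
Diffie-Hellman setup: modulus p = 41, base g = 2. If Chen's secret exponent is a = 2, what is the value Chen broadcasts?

4

Public value = 2^2 mod 41.
2^1 ≡ 2 (mod 41)
2^2 = (2^1)^2 ≡ 2^2 = 4 ≡ 4 (mod 41)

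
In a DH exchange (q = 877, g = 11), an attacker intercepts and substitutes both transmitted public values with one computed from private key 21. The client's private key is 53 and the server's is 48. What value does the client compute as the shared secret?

473

The client receives an attacker's public value M = 11^21 mod 877 instead of the honest one.
11^1 ≡ 11 (mod 877)
11^2 = (11^1)^2 ≡ 11^2 = 121 ≡ 121 (mod 877)
11^4 = (11^2)^2 ≡ 121^2 = 14641 ≡ 609 (mod 877)
11^8 = (11^4)^2 ≡ 609^2 = 370881 ≡ 787 (mod 877)
11^16 = (11^8)^2 ≡ 787^2 = 619369 ≡ 207 (mod 877)
11^21 = 11^16 · 11^4 · 11^1 ≡ 207 · 609 · 11 ≡ 156 (mod 877).
So M = 156. The client computes K = M^53 mod 877.
156^1 ≡ 156 (mod 877)
156^2 = (156^1)^2 ≡ 156^2 = 24336 ≡ 657 (mod 877)
156^4 = (156^2)^2 ≡ 657^2 = 431649 ≡ 165 (mod 877)
156^8 = (156^4)^2 ≡ 165^2 = 27225 ≡ 38 (mod 877)
156^16 = (156^8)^2 ≡ 38^2 = 1444 ≡ 567 (mod 877)
156^32 = (156^16)^2 ≡ 567^2 = 321489 ≡ 507 (mod 877)
156^53 = 156^32 · 156^16 · 156^4 · 156^1 ≡ 507 · 567 · 165 · 156 ≡ 473 (mod 877).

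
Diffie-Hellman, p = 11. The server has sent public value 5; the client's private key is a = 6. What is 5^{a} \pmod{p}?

5

Shared key K = 5^6 mod 11.
5^1 ≡ 5 (mod 11)
5^2 = (5^1)^2 ≡ 5^2 = 25 ≡ 3 (mod 11)
5^4 = (5^2)^2 ≡ 3^2 = 9 ≡ 9 (mod 11)
5^6 = 5^4 · 5^2 ≡ 9 · 3 ≡ 5 (mod 11).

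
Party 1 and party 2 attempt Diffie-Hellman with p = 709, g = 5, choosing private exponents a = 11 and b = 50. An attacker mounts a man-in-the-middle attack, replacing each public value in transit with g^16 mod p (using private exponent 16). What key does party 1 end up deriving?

567

Party 1 receives an attacker's public value M = 5^16 mod 709 instead of the honest one.
5^1 ≡ 5 (mod 709)
5^2 = (5^1)^2 ≡ 5^2 = 25 ≡ 25 (mod 709)
5^4 = (5^2)^2 ≡ 25^2 = 625 ≡ 625 (mod 709)
5^8 = (5^4)^2 ≡ 625^2 = 390625 ≡ 675 (mod 709)
5^16 = (5^8)^2 ≡ 675^2 = 455625 ≡ 447 (mod 709)
So M = 447. Party 1 computes K = M^11 mod 709.
447^1 ≡ 447 (mod 709)
447^2 = (447^1)^2 ≡ 447^2 = 199809 ≡ 580 (mod 709)
447^4 = (447^2)^2 ≡ 580^2 = 336400 ≡ 334 (mod 709)
447^8 = (447^4)^2 ≡ 334^2 = 111556 ≡ 243 (mod 709)
447^11 = 447^8 · 447^2 · 447^1 ≡ 243 · 580 · 447 ≡ 567 (mod 709).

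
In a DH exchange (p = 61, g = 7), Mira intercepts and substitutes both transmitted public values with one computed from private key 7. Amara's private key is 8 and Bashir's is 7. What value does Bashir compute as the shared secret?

2

Bashir receives Mira's public value M = 7^7 mod 61 instead of the honest one.
7^1 ≡ 7 (mod 61)
7^2 = (7^1)^2 ≡ 7^2 = 49 ≡ 49 (mod 61)
7^4 = (7^2)^2 ≡ 49^2 = 2401 ≡ 22 (mod 61)
7^7 = 7^4 · 7^2 · 7^1 ≡ 22 · 49 · 7 ≡ 43 (mod 61).
So M = 43. Bashir computes K = M^7 mod 61.
43^1 ≡ 43 (mod 61)
43^2 = (43^1)^2 ≡ 43^2 = 1849 ≡ 19 (mod 61)
43^4 = (43^2)^2 ≡ 19^2 = 361 ≡ 56 (mod 61)
43^7 = 43^4 · 43^2 · 43^1 ≡ 56 · 19 · 43 ≡ 2 (mod 61).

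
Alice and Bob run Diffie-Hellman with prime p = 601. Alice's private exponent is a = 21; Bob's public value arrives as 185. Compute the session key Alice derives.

Shared key K = 185^21 mod 601.
185^1 ≡ 185 (mod 601)
185^2 = (185^1)^2 ≡ 185^2 = 34225 ≡ 569 (mod 601)
185^4 = (185^2)^2 ≡ 569^2 = 323761 ≡ 423 (mod 601)
185^8 = (185^4)^2 ≡ 423^2 = 178929 ≡ 432 (mod 601)
185^16 = (185^8)^2 ≡ 432^2 = 186624 ≡ 314 (mod 601)
185^21 = 185^16 · 185^4 · 185^1 ≡ 314 · 423 · 185 ≡ 185 (mod 601).

185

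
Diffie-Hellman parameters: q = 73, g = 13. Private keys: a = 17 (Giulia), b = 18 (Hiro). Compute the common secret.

Hiro sends B = g^b mod q = 13^18 mod 73.
13^1 ≡ 13 (mod 73)
13^2 = (13^1)^2 ≡ 13^2 = 169 ≡ 23 (mod 73)
13^4 = (13^2)^2 ≡ 23^2 = 529 ≡ 18 (mod 73)
13^8 = (13^4)^2 ≡ 18^2 = 324 ≡ 32 (mod 73)
13^16 = (13^8)^2 ≡ 32^2 = 1024 ≡ 2 (mod 73)
13^18 = 13^16 · 13^2 ≡ 2 · 23 ≡ 46 (mod 73).
So B = 46. Giulia then computes K = B^a mod q = 46^17 mod 73.
46^1 ≡ 46 (mod 73)
46^2 = (46^1)^2 ≡ 46^2 = 2116 ≡ 72 (mod 73)
46^4 = (46^2)^2 ≡ 72^2 = 5184 ≡ 1 (mod 73)
46^8 = (46^4)^2 ≡ 1^2 = 1 ≡ 1 (mod 73)
46^16 = (46^8)^2 ≡ 1^2 = 1 ≡ 1 (mod 73)
46^17 = 46^16 · 46^1 ≡ 1 · 46 ≡ 46 (mod 73).

46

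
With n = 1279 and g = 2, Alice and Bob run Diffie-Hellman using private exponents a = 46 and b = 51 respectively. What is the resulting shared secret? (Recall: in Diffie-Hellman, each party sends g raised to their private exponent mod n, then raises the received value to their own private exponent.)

Alice sends A = g^a mod n = 2^46 mod 1279.
2^1 ≡ 2 (mod 1279)
2^2 = (2^1)^2 ≡ 2^2 = 4 ≡ 4 (mod 1279)
2^4 = (2^2)^2 ≡ 4^2 = 16 ≡ 16 (mod 1279)
2^8 = (2^4)^2 ≡ 16^2 = 256 ≡ 256 (mod 1279)
2^16 = (2^8)^2 ≡ 256^2 = 65536 ≡ 307 (mod 1279)
2^32 = (2^16)^2 ≡ 307^2 = 94249 ≡ 882 (mod 1279)
2^46 = 2^32 · 2^8 · 2^4 · 2^2 ≡ 882 · 256 · 16 · 4 ≡ 546 (mod 1279).
So A = 546. Bob then computes K = A^b mod n = 546^51 mod 1279.
546^1 ≡ 546 (mod 1279)
546^2 = (546^1)^2 ≡ 546^2 = 298116 ≡ 109 (mod 1279)
546^4 = (546^2)^2 ≡ 109^2 = 11881 ≡ 370 (mod 1279)
546^8 = (546^4)^2 ≡ 370^2 = 136900 ≡ 47 (mod 1279)
546^16 = (546^8)^2 ≡ 47^2 = 2209 ≡ 930 (mod 1279)
546^32 = (546^16)^2 ≡ 930^2 = 864900 ≡ 296 (mod 1279)
546^51 = 546^32 · 546^16 · 546^2 · 546^1 ≡ 296 · 930 · 109 · 546 ≡ 1076 (mod 1279).

1076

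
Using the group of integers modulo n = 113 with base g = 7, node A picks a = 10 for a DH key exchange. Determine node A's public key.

109

Public value = 7^10 mod 113.
7^1 ≡ 7 (mod 113)
7^2 = (7^1)^2 ≡ 7^2 = 49 ≡ 49 (mod 113)
7^4 = (7^2)^2 ≡ 49^2 = 2401 ≡ 28 (mod 113)
7^8 = (7^4)^2 ≡ 28^2 = 784 ≡ 106 (mod 113)
7^10 = 7^8 · 7^2 ≡ 106 · 49 ≡ 109 (mod 113).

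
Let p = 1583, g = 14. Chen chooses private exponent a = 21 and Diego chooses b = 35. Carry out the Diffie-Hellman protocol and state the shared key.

Chen sends A = g^a mod p = 14^21 mod 1583.
14^1 ≡ 14 (mod 1583)
14^2 = (14^1)^2 ≡ 14^2 = 196 ≡ 196 (mod 1583)
14^4 = (14^2)^2 ≡ 196^2 = 38416 ≡ 424 (mod 1583)
14^8 = (14^4)^2 ≡ 424^2 = 179776 ≡ 897 (mod 1583)
14^16 = (14^8)^2 ≡ 897^2 = 804609 ≡ 445 (mod 1583)
14^21 = 14^16 · 14^4 · 14^1 ≡ 445 · 424 · 14 ≡ 1076 (mod 1583).
So A = 1076. Diego then computes K = A^b mod p = 1076^35 mod 1583.
1076^1 ≡ 1076 (mod 1583)
1076^2 = (1076^1)^2 ≡ 1076^2 = 1157776 ≡ 603 (mod 1583)
1076^4 = (1076^2)^2 ≡ 603^2 = 363609 ≡ 1102 (mod 1583)
1076^8 = (1076^4)^2 ≡ 1102^2 = 1214404 ≡ 243 (mod 1583)
1076^16 = (1076^8)^2 ≡ 243^2 = 59049 ≡ 478 (mod 1583)
1076^32 = (1076^16)^2 ≡ 478^2 = 228484 ≡ 532 (mod 1583)
1076^35 = 1076^32 · 1076^2 · 1076^1 ≡ 532 · 603 · 1076 ≡ 180 (mod 1583).

180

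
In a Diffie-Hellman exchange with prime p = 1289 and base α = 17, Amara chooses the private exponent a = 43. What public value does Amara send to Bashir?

Public value = 17^{43} \pmod{1289}.
17^1 ≡ 17 (mod 1289)
17^2 = (17^1)^2 ≡ 17^2 = 289 ≡ 289 (mod 1289)
17^4 = (17^2)^2 ≡ 289^2 = 83521 ≡ 1025 (mod 1289)
17^8 = (17^4)^2 ≡ 1025^2 = 1050625 ≡ 90 (mod 1289)
17^16 = (17^8)^2 ≡ 90^2 = 8100 ≡ 366 (mod 1289)
17^32 = (17^16)^2 ≡ 366^2 = 133956 ≡ 1189 (mod 1289)
17^43 = 17^32 · 17^8 · 17^2 · 17^1 ≡ 1189 · 90 · 289 · 17 ≡ 856 (mod 1289).

856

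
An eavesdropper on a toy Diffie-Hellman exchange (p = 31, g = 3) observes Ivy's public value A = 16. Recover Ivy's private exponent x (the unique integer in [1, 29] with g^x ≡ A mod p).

6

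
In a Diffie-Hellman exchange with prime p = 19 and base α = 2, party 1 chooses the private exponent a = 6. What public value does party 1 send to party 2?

Public value = 2^6 mod 19.
2^1 ≡ 2 (mod 19)
2^2 = (2^1)^2 ≡ 2^2 = 4 ≡ 4 (mod 19)
2^4 = (2^2)^2 ≡ 4^2 = 16 ≡ 16 (mod 19)
2^6 = 2^4 · 2^2 ≡ 16 · 4 ≡ 7 (mod 19).

7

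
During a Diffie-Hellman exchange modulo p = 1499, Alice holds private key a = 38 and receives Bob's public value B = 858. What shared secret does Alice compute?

Shared key K = 858^38 mod 1499.
858^1 ≡ 858 (mod 1499)
858^2 = (858^1)^2 ≡ 858^2 = 736164 ≡ 155 (mod 1499)
858^4 = (858^2)^2 ≡ 155^2 = 24025 ≡ 41 (mod 1499)
858^8 = (858^4)^2 ≡ 41^2 = 1681 ≡ 182 (mod 1499)
858^16 = (858^8)^2 ≡ 182^2 = 33124 ≡ 146 (mod 1499)
858^32 = (858^16)^2 ≡ 146^2 = 21316 ≡ 330 (mod 1499)
858^38 = 858^32 · 858^4 · 858^2 ≡ 330 · 41 · 155 ≡ 49 (mod 1499).

49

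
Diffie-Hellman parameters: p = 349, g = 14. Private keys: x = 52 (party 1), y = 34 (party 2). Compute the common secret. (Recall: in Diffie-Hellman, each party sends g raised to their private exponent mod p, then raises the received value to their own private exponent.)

Party 2 sends B = g^y mod p = 14^34 mod 349.
14^1 ≡ 14 (mod 349)
14^2 = (14^1)^2 ≡ 14^2 = 196 ≡ 196 (mod 349)
14^4 = (14^2)^2 ≡ 196^2 = 38416 ≡ 26 (mod 349)
14^8 = (14^4)^2 ≡ 26^2 = 676 ≡ 327 (mod 349)
14^16 = (14^8)^2 ≡ 327^2 = 106929 ≡ 135 (mod 349)
14^32 = (14^16)^2 ≡ 135^2 = 18225 ≡ 77 (mod 349)
14^34 = 14^32 · 14^2 ≡ 77 · 196 ≡ 85 (mod 349).
So B = 85. Party 1 then computes K = B^x mod p = 85^52 mod 349.
85^1 ≡ 85 (mod 349)
85^2 = (85^1)^2 ≡ 85^2 = 7225 ≡ 245 (mod 349)
85^4 = (85^2)^2 ≡ 245^2 = 60025 ≡ 346 (mod 349)
85^8 = (85^4)^2 ≡ 346^2 = 119716 ≡ 9 (mod 349)
85^16 = (85^8)^2 ≡ 9^2 = 81 ≡ 81 (mod 349)
85^32 = (85^16)^2 ≡ 81^2 = 6561 ≡ 279 (mod 349)
85^52 = 85^32 · 85^16 · 85^4 ≡ 279 · 81 · 346 ≡ 258 (mod 349).

258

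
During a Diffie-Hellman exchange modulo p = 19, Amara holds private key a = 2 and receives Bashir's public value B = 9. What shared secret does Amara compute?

Shared key K = 9^2 mod 19.
9^1 ≡ 9 (mod 19)
9^2 = (9^1)^2 ≡ 9^2 = 81 ≡ 5 (mod 19)

5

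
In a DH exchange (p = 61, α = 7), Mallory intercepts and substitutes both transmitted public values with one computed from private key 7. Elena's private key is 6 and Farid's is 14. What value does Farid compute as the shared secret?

Farid receives Mallory's public value M = 7^7 mod 61 instead of the honest one.
7^1 ≡ 7 (mod 61)
7^2 = (7^1)^2 ≡ 7^2 = 49 ≡ 49 (mod 61)
7^4 = (7^2)^2 ≡ 49^2 = 2401 ≡ 22 (mod 61)
7^7 = 7^4 · 7^2 · 7^1 ≡ 22 · 49 · 7 ≡ 43 (mod 61).
So M = 43. Farid computes K = M^14 mod 61.
43^1 ≡ 43 (mod 61)
43^2 = (43^1)^2 ≡ 43^2 = 1849 ≡ 19 (mod 61)
43^4 = (43^2)^2 ≡ 19^2 = 361 ≡ 56 (mod 61)
43^8 = (43^4)^2 ≡ 56^2 = 3136 ≡ 25 (mod 61)
43^14 = 43^8 · 43^4 · 43^2 ≡ 25 · 56 · 19 ≡ 4 (mod 61).

4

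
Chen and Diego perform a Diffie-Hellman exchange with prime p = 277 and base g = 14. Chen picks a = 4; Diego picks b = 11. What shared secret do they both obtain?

Chen sends A = g^a mod p = 14^4 mod 277.
14^1 ≡ 14 (mod 277)
14^2 = (14^1)^2 ≡ 14^2 = 196 ≡ 196 (mod 277)
14^4 = (14^2)^2 ≡ 196^2 = 38416 ≡ 190 (mod 277)
So A = 190. Diego then computes K = A^b mod p = 190^11 mod 277.
190^1 ≡ 190 (mod 277)
190^2 = (190^1)^2 ≡ 190^2 = 36100 ≡ 90 (mod 277)
190^4 = (190^2)^2 ≡ 90^2 = 8100 ≡ 67 (mod 277)
190^8 = (190^4)^2 ≡ 67^2 = 4489 ≡ 57 (mod 277)
190^11 = 190^8 · 190^2 · 190^1 ≡ 57 · 90 · 190 ≡ 214 (mod 277).

214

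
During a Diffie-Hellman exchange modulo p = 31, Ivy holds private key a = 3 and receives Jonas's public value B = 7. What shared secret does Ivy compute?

Shared key K = 7^3 mod 31.
7^1 ≡ 7 (mod 31)
7^2 = (7^1)^2 ≡ 7^2 = 49 ≡ 18 (mod 31)
7^3 = 7^2 · 7^1 ≡ 18 · 7 ≡ 2 (mod 31).

2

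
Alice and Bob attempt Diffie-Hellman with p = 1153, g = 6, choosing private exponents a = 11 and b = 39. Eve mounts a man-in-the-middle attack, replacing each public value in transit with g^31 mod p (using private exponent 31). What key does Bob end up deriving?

1057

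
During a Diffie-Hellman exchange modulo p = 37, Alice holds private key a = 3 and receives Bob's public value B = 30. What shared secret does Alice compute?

27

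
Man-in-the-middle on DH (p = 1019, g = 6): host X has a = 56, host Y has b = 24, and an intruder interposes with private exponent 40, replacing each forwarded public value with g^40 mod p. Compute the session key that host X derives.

Host X receives an intruder's public value M = 6^40 mod 1019 instead of the honest one.
6^1 ≡ 6 (mod 1019)
6^2 = (6^1)^2 ≡ 6^2 = 36 ≡ 36 (mod 1019)
6^4 = (6^2)^2 ≡ 36^2 = 1296 ≡ 277 (mod 1019)
6^8 = (6^4)^2 ≡ 277^2 = 76729 ≡ 304 (mod 1019)
6^16 = (6^8)^2 ≡ 304^2 = 92416 ≡ 706 (mod 1019)
6^32 = (6^16)^2 ≡ 706^2 = 498436 ≡ 145 (mod 1019)
6^40 = 6^32 · 6^8 ≡ 145 · 304 ≡ 263 (mod 1019).
So M = 263. Host X computes K = M^56 mod 1019.
263^1 ≡ 263 (mod 1019)
263^2 = (263^1)^2 ≡ 263^2 = 69169 ≡ 896 (mod 1019)
263^4 = (263^2)^2 ≡ 896^2 = 802816 ≡ 863 (mod 1019)
263^8 = (263^4)^2 ≡ 863^2 = 744769 ≡ 899 (mod 1019)
263^16 = (263^8)^2 ≡ 899^2 = 808201 ≡ 134 (mod 1019)
263^32 = (263^16)^2 ≡ 134^2 = 17956 ≡ 633 (mod 1019)
263^56 = 263^32 · 263^16 · 263^8 ≡ 633 · 134 · 899 ≡ 151 (mod 1019).

151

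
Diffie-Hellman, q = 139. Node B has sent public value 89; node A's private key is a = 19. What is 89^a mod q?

24

Shared key K = 89^19 mod 139.
89^1 ≡ 89 (mod 139)
89^2 = (89^1)^2 ≡ 89^2 = 7921 ≡ 137 (mod 139)
89^4 = (89^2)^2 ≡ 137^2 = 18769 ≡ 4 (mod 139)
89^8 = (89^4)^2 ≡ 4^2 = 16 ≡ 16 (mod 139)
89^16 = (89^8)^2 ≡ 16^2 = 256 ≡ 117 (mod 139)
89^19 = 89^16 · 89^2 · 89^1 ≡ 117 · 137 · 89 ≡ 24 (mod 139).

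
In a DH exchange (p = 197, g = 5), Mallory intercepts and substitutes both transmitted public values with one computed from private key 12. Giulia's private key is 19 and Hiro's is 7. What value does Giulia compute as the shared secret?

133

Giulia receives Mallory's public value M = 5^12 mod 197 instead of the honest one.
5^1 ≡ 5 (mod 197)
5^2 = (5^1)^2 ≡ 5^2 = 25 ≡ 25 (mod 197)
5^4 = (5^2)^2 ≡ 25^2 = 625 ≡ 34 (mod 197)
5^8 = (5^4)^2 ≡ 34^2 = 1156 ≡ 171 (mod 197)
5^12 = 5^8 · 5^4 ≡ 171 · 34 ≡ 101 (mod 197).
So M = 101. Giulia computes K = M^19 mod 197.
101^1 ≡ 101 (mod 197)
101^2 = (101^1)^2 ≡ 101^2 = 10201 ≡ 154 (mod 197)
101^4 = (101^2)^2 ≡ 154^2 = 23716 ≡ 76 (mod 197)
101^8 = (101^4)^2 ≡ 76^2 = 5776 ≡ 63 (mod 197)
101^16 = (101^8)^2 ≡ 63^2 = 3969 ≡ 29 (mod 197)
101^19 = 101^16 · 101^2 · 101^1 ≡ 29 · 154 · 101 ≡ 133 (mod 197).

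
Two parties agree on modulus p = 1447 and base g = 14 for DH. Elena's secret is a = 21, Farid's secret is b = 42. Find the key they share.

249

Farid sends B = g^b mod p = 14^42 mod 1447.
14^1 ≡ 14 (mod 1447)
14^2 = (14^1)^2 ≡ 14^2 = 196 ≡ 196 (mod 1447)
14^4 = (14^2)^2 ≡ 196^2 = 38416 ≡ 794 (mod 1447)
14^8 = (14^4)^2 ≡ 794^2 = 630436 ≡ 991 (mod 1447)
14^16 = (14^8)^2 ≡ 991^2 = 982081 ≡ 1015 (mod 1447)
14^32 = (14^16)^2 ≡ 1015^2 = 1030225 ≡ 1408 (mod 1447)
14^42 = 14^32 · 14^8 · 14^2 ≡ 1408 · 991 · 196 ≡ 1288 (mod 1447).
So B = 1288. Elena then computes K = B^a mod p = 1288^21 mod 1447.
1288^1 ≡ 1288 (mod 1447)
1288^2 = (1288^1)^2 ≡ 1288^2 = 1658944 ≡ 682 (mod 1447)
1288^4 = (1288^2)^2 ≡ 682^2 = 465124 ≡ 637 (mod 1447)
1288^8 = (1288^4)^2 ≡ 637^2 = 405769 ≡ 609 (mod 1447)
1288^16 = (1288^8)^2 ≡ 609^2 = 370881 ≡ 449 (mod 1447)
1288^21 = 1288^16 · 1288^4 · 1288^1 ≡ 449 · 637 · 1288 ≡ 249 (mod 1447).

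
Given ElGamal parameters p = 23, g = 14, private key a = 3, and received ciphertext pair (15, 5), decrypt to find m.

3

Shared mask s = c₁^a mod p = 15^3 mod 23.
15^1 ≡ 15 (mod 23)
15^2 = (15^1)^2 ≡ 15^2 = 225 ≡ 18 (mod 23)
15^3 = 15^2 · 15^1 ≡ 18 · 15 ≡ 17 (mod 23).
So s = 17; s⁻¹ ≡ 19 (mod 23).
m = c₂ · s⁻¹ mod 23 = 5 · 19 mod 23 = 3.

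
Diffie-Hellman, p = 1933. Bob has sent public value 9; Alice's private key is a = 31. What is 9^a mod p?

Shared key K = 9^31 mod 1933.
9^1 ≡ 9 (mod 1933)
9^2 = (9^1)^2 ≡ 9^2 = 81 ≡ 81 (mod 1933)
9^4 = (9^2)^2 ≡ 81^2 = 6561 ≡ 762 (mod 1933)
9^8 = (9^4)^2 ≡ 762^2 = 580644 ≡ 744 (mod 1933)
9^16 = (9^8)^2 ≡ 744^2 = 553536 ≡ 698 (mod 1933)
9^31 = 9^16 · 9^8 · 9^4 · 9^2 · 9^1 ≡ 698 · 744 · 762 · 81 · 9 ≡ 1728 (mod 1933).

1728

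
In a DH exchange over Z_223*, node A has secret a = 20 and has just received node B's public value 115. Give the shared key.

Shared key K = 115^20 mod 223.
115^1 ≡ 115 (mod 223)
115^2 = (115^1)^2 ≡ 115^2 = 13225 ≡ 68 (mod 223)
115^4 = (115^2)^2 ≡ 68^2 = 4624 ≡ 164 (mod 223)
115^8 = (115^4)^2 ≡ 164^2 = 26896 ≡ 136 (mod 223)
115^16 = (115^8)^2 ≡ 136^2 = 18496 ≡ 210 (mod 223)
115^20 = 115^16 · 115^4 ≡ 210 · 164 ≡ 98 (mod 223).

98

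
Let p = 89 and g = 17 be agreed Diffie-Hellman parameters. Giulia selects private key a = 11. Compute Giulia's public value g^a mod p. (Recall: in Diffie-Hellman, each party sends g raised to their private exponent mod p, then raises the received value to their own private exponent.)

55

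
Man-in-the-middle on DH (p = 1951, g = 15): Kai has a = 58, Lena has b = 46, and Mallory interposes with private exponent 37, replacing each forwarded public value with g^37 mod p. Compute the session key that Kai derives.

1283

Kai receives Mallory's public value M = 15^37 mod 1951 instead of the honest one.
15^1 ≡ 15 (mod 1951)
15^2 = (15^1)^2 ≡ 15^2 = 225 ≡ 225 (mod 1951)
15^4 = (15^2)^2 ≡ 225^2 = 50625 ≡ 1850 (mod 1951)
15^8 = (15^4)^2 ≡ 1850^2 = 3422500 ≡ 446 (mod 1951)
15^16 = (15^8)^2 ≡ 446^2 = 198916 ≡ 1865 (mod 1951)
15^32 = (15^16)^2 ≡ 1865^2 = 3478225 ≡ 1543 (mod 1951)
15^37 = 15^32 · 15^4 · 15^1 ≡ 1543 · 1850 · 15 ≡ 1604 (mod 1951).
So M = 1604. Kai computes K = M^58 mod 1951.
1604^1 ≡ 1604 (mod 1951)
1604^2 = (1604^1)^2 ≡ 1604^2 = 2572816 ≡ 1398 (mod 1951)
1604^4 = (1604^2)^2 ≡ 1398^2 = 1954404 ≡ 1453 (mod 1951)
1604^8 = (1604^4)^2 ≡ 1453^2 = 2111209 ≡ 227 (mod 1951)
1604^16 = (1604^8)^2 ≡ 227^2 = 51529 ≡ 803 (mod 1951)
1604^32 = (1604^16)^2 ≡ 803^2 = 644809 ≡ 979 (mod 1951)
1604^58 = 1604^32 · 1604^16 · 1604^8 · 1604^2 ≡ 979 · 803 · 227 · 1398 ≡ 1283 (mod 1951).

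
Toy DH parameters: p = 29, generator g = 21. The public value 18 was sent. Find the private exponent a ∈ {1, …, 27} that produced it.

Try successive powers of 21 modulo 29:
21^1 ≡ 21
21^2 ≡ 6
21^3 ≡ 10
21^4 ≡ 7
21^5 ≡ 2
21^6 ≡ 13
21^7 ≡ 12
21^8 ≡ 20
21^9 ≡ 14
21^10 ≡ 4
21^11 ≡ 26
21^12 ≡ 24
21^13 ≡ 11
21^14 ≡ 28
21^15 ≡ 8
21^16 ≡ 23
21^17 ≡ 19
21^18 ≡ 22
21^19 ≡ 27
21^20 ≡ 16
21^21 ≡ 17
21^22 ≡ 9
21^23 ≡ 15
21^24 ≡ 25
21^25 ≡ 3
21^26 ≡ 5
21^27 ≡ 18
Found: a = 27.

27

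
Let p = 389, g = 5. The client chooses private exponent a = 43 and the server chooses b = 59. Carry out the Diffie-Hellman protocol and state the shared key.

252

The server sends B = g^b mod p = 5^59 mod 389.
5^1 ≡ 5 (mod 389)
5^2 = (5^1)^2 ≡ 5^2 = 25 ≡ 25 (mod 389)
5^4 = (5^2)^2 ≡ 25^2 = 625 ≡ 236 (mod 389)
5^8 = (5^4)^2 ≡ 236^2 = 55696 ≡ 69 (mod 389)
5^16 = (5^8)^2 ≡ 69^2 = 4761 ≡ 93 (mod 389)
5^32 = (5^16)^2 ≡ 93^2 = 8649 ≡ 91 (mod 389)
5^59 = 5^32 · 5^16 · 5^8 · 5^2 · 5^1 ≡ 91 · 93 · 69 · 25 · 5 ≡ 248 (mod 389).
So B = 248. The client then computes K = B^a mod p = 248^43 mod 389.
248^1 ≡ 248 (mod 389)
248^2 = (248^1)^2 ≡ 248^2 = 61504 ≡ 42 (mod 389)
248^4 = (248^2)^2 ≡ 42^2 = 1764 ≡ 208 (mod 389)
248^8 = (248^4)^2 ≡ 208^2 = 43264 ≡ 85 (mod 389)
248^16 = (248^8)^2 ≡ 85^2 = 7225 ≡ 223 (mod 389)
248^32 = (248^16)^2 ≡ 223^2 = 49729 ≡ 326 (mod 389)
248^43 = 248^32 · 248^8 · 248^2 · 248^1 ≡ 326 · 85 · 42 · 248 ≡ 252 (mod 389).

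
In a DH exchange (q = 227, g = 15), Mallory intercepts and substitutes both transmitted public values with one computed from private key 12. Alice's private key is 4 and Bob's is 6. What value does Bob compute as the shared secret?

Bob receives Mallory's public value M = 15^12 mod 227 instead of the honest one.
15^1 ≡ 15 (mod 227)
15^2 = (15^1)^2 ≡ 15^2 = 225 ≡ 225 (mod 227)
15^4 = (15^2)^2 ≡ 225^2 = 50625 ≡ 4 (mod 227)
15^8 = (15^4)^2 ≡ 4^2 = 16 ≡ 16 (mod 227)
15^12 = 15^8 · 15^4 ≡ 16 · 4 ≡ 64 (mod 227).
So M = 64. Bob computes K = M^6 mod 227.
64^1 ≡ 64 (mod 227)
64^2 = (64^1)^2 ≡ 64^2 = 4096 ≡ 10 (mod 227)
64^4 = (64^2)^2 ≡ 10^2 = 100 ≡ 100 (mod 227)
64^6 = 64^4 · 64^2 ≡ 100 · 10 ≡ 92 (mod 227).

92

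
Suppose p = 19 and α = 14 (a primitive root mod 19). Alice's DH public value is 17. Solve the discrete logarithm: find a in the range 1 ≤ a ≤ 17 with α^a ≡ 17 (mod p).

4

Try successive powers of 14 modulo 19:
14^1 ≡ 14
14^2 ≡ 6
14^3 ≡ 8
14^4 ≡ 17
Found: a = 4.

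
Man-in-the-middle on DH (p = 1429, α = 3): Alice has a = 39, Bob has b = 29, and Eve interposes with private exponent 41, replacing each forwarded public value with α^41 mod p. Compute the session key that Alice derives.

499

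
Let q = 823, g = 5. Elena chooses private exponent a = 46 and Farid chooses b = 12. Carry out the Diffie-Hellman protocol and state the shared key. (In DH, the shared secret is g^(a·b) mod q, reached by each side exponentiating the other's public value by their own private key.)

Farid sends B = g^b mod q = 5^12 mod 823.
5^1 ≡ 5 (mod 823)
5^2 = (5^1)^2 ≡ 5^2 = 25 ≡ 25 (mod 823)
5^4 = (5^2)^2 ≡ 25^2 = 625 ≡ 625 (mod 823)
5^8 = (5^4)^2 ≡ 625^2 = 390625 ≡ 523 (mod 823)
5^12 = 5^8 · 5^4 ≡ 523 · 625 ≡ 144 (mod 823).
So B = 144. Elena then computes K = B^a mod q = 144^46 mod 823.
144^1 ≡ 144 (mod 823)
144^2 = (144^1)^2 ≡ 144^2 = 20736 ≡ 161 (mod 823)
144^4 = (144^2)^2 ≡ 161^2 = 25921 ≡ 408 (mod 823)
144^8 = (144^4)^2 ≡ 408^2 = 166464 ≡ 218 (mod 823)
144^16 = (144^8)^2 ≡ 218^2 = 47524 ≡ 613 (mod 823)
144^32 = (144^16)^2 ≡ 613^2 = 375769 ≡ 481 (mod 823)
144^46 = 144^32 · 144^8 · 144^4 · 144^2 ≡ 481 · 218 · 408 · 161 ≡ 625 (mod 823).

625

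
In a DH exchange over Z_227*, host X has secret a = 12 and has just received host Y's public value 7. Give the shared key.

110

Shared key K = 7^12 mod 227.
7^1 ≡ 7 (mod 227)
7^2 = (7^1)^2 ≡ 7^2 = 49 ≡ 49 (mod 227)
7^4 = (7^2)^2 ≡ 49^2 = 2401 ≡ 131 (mod 227)
7^8 = (7^4)^2 ≡ 131^2 = 17161 ≡ 136 (mod 227)
7^12 = 7^8 · 7^4 ≡ 136 · 131 ≡ 110 (mod 227).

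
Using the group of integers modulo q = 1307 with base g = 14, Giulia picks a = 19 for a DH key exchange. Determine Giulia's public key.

Public value = 14^19 (mod 1307).
14^1 ≡ 14 (mod 1307)
14^2 = (14^1)^2 ≡ 14^2 = 196 ≡ 196 (mod 1307)
14^4 = (14^2)^2 ≡ 196^2 = 38416 ≡ 513 (mod 1307)
14^8 = (14^4)^2 ≡ 513^2 = 263169 ≡ 462 (mod 1307)
14^16 = (14^8)^2 ≡ 462^2 = 213444 ≡ 403 (mod 1307)
14^19 = 14^16 · 14^2 · 14^1 ≡ 403 · 196 · 14 ≡ 110 (mod 1307).

110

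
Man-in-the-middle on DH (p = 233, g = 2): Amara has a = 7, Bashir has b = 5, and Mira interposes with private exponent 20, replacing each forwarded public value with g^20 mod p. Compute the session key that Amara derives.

Amara receives Mira's public value M = 2^20 mod 233 instead of the honest one.
2^1 ≡ 2 (mod 233)
2^2 = (2^1)^2 ≡ 2^2 = 4 ≡ 4 (mod 233)
2^4 = (2^2)^2 ≡ 4^2 = 16 ≡ 16 (mod 233)
2^8 = (2^4)^2 ≡ 16^2 = 256 ≡ 23 (mod 233)
2^16 = (2^8)^2 ≡ 23^2 = 529 ≡ 63 (mod 233)
2^20 = 2^16 · 2^4 ≡ 63 · 16 ≡ 76 (mod 233).
So M = 76. Amara computes K = M^7 mod 233.
76^1 ≡ 76 (mod 233)
76^2 = (76^1)^2 ≡ 76^2 = 5776 ≡ 184 (mod 233)
76^4 = (76^2)^2 ≡ 184^2 = 33856 ≡ 71 (mod 233)
76^7 = 76^4 · 76^2 · 76^1 ≡ 71 · 184 · 76 ≡ 51 (mod 233).

51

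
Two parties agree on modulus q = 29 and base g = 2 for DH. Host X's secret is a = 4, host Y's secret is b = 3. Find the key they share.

7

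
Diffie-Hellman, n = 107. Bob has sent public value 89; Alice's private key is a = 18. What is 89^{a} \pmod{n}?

Shared key K = 89^18 mod 107.
89^1 ≡ 89 (mod 107)
89^2 = (89^1)^2 ≡ 89^2 = 7921 ≡ 3 (mod 107)
89^4 = (89^2)^2 ≡ 3^2 = 9 ≡ 9 (mod 107)
89^8 = (89^4)^2 ≡ 9^2 = 81 ≡ 81 (mod 107)
89^16 = (89^8)^2 ≡ 81^2 = 6561 ≡ 34 (mod 107)
89^18 = 89^16 · 89^2 ≡ 34 · 3 ≡ 102 (mod 107).

102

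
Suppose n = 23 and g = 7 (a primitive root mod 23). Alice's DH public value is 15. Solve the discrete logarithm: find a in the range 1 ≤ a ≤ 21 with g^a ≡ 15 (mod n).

9

Try successive powers of 7 modulo 23:
7^1 ≡ 7
7^2 ≡ 3
7^3 ≡ 21
7^4 ≡ 9
7^5 ≡ 17
7^6 ≡ 4
7^7 ≡ 5
7^8 ≡ 12
7^9 ≡ 15
Found: a = 9.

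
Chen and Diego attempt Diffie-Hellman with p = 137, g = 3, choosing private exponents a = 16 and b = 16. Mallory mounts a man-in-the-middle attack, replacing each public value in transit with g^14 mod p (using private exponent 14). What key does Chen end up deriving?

Chen receives Mallory's public value M = 3^14 mod 137 instead of the honest one.
3^1 ≡ 3 (mod 137)
3^2 = (3^1)^2 ≡ 3^2 = 9 ≡ 9 (mod 137)
3^4 = (3^2)^2 ≡ 9^2 = 81 ≡ 81 (mod 137)
3^8 = (3^4)^2 ≡ 81^2 = 6561 ≡ 122 (mod 137)
3^14 = 3^8 · 3^4 · 3^2 ≡ 122 · 81 · 9 ≡ 25 (mod 137).
So M = 25. Chen computes K = M^16 mod 137.
25^1 ≡ 25 (mod 137)
25^2 = (25^1)^2 ≡ 25^2 = 625 ≡ 77 (mod 137)
25^4 = (25^2)^2 ≡ 77^2 = 5929 ≡ 38 (mod 137)
25^8 = (25^4)^2 ≡ 38^2 = 1444 ≡ 74 (mod 137)
25^16 = (25^8)^2 ≡ 74^2 = 5476 ≡ 133 (mod 137)

133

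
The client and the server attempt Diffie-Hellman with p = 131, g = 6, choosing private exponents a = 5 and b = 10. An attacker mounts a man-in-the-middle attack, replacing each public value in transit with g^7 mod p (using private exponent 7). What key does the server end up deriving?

The server receives an attacker's public value M = 6^7 mod 131 instead of the honest one.
6^1 ≡ 6 (mod 131)
6^2 = (6^1)^2 ≡ 6^2 = 36 ≡ 36 (mod 131)
6^4 = (6^2)^2 ≡ 36^2 = 1296 ≡ 117 (mod 131)
6^7 = 6^4 · 6^2 · 6^1 ≡ 117 · 36 · 6 ≡ 120 (mod 131).
So M = 120. The server computes K = M^10 mod 131.
120^1 ≡ 120 (mod 131)
120^2 = (120^1)^2 ≡ 120^2 = 14400 ≡ 121 (mod 131)
120^4 = (120^2)^2 ≡ 121^2 = 14641 ≡ 100 (mod 131)
120^8 = (120^4)^2 ≡ 100^2 = 10000 ≡ 44 (mod 131)
120^10 = 120^8 · 120^2 ≡ 44 · 121 ≡ 84 (mod 131).

84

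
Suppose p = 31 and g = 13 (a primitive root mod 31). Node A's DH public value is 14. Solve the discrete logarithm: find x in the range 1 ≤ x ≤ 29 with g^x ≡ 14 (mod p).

Try successive powers of 13 modulo 31:
13^1 ≡ 13
13^2 ≡ 14
Found: x = 2.

2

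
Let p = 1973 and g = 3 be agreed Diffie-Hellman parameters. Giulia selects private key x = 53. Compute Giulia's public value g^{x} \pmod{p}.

701

Public value = 3^{53} \pmod{1973}.
3^1 ≡ 3 (mod 1973)
3^2 = (3^1)^2 ≡ 3^2 = 9 ≡ 9 (mod 1973)
3^4 = (3^2)^2 ≡ 9^2 = 81 ≡ 81 (mod 1973)
3^8 = (3^4)^2 ≡ 81^2 = 6561 ≡ 642 (mod 1973)
3^16 = (3^8)^2 ≡ 642^2 = 412164 ≡ 1780 (mod 1973)
3^32 = (3^16)^2 ≡ 1780^2 = 3168400 ≡ 1735 (mod 1973)
3^53 = 3^32 · 3^16 · 3^4 · 3^1 ≡ 1735 · 1780 · 81 · 3 ≡ 701 (mod 1973).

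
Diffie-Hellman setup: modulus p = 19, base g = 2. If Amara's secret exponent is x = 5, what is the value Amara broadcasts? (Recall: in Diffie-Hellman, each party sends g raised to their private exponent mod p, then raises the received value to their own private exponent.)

13

Public value = 2^5 (mod 19).
2^1 ≡ 2 (mod 19)
2^2 = (2^1)^2 ≡ 2^2 = 4 ≡ 4 (mod 19)
2^4 = (2^2)^2 ≡ 4^2 = 16 ≡ 16 (mod 19)
2^5 = 2^4 · 2^1 ≡ 16 · 2 ≡ 13 (mod 19).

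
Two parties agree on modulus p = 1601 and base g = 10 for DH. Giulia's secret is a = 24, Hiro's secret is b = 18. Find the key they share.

Giulia sends A = g^a mod p = 10^24 mod 1601.
10^1 ≡ 10 (mod 1601)
10^2 = (10^1)^2 ≡ 10^2 = 100 ≡ 100 (mod 1601)
10^4 = (10^2)^2 ≡ 100^2 = 10000 ≡ 394 (mod 1601)
10^8 = (10^4)^2 ≡ 394^2 = 155236 ≡ 1540 (mod 1601)
10^16 = (10^8)^2 ≡ 1540^2 = 2371600 ≡ 519 (mod 1601)
10^24 = 10^16 · 10^8 ≡ 519 · 1540 ≡ 361 (mod 1601).
So A = 361. Hiro then computes K = A^b mod p = 361^18 mod 1601.
361^1 ≡ 361 (mod 1601)
361^2 = (361^1)^2 ≡ 361^2 = 130321 ≡ 640 (mod 1601)
361^4 = (361^2)^2 ≡ 640^2 = 409600 ≡ 1345 (mod 1601)
361^8 = (361^4)^2 ≡ 1345^2 = 1809025 ≡ 1496 (mod 1601)
361^16 = (361^8)^2 ≡ 1496^2 = 2238016 ≡ 1419 (mod 1601)
361^18 = 361^16 · 361^2 ≡ 1419 · 640 ≡ 393 (mod 1601).

393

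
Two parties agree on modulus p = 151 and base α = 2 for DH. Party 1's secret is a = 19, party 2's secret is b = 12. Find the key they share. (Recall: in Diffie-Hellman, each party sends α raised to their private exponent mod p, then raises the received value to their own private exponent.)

8

Party 1 sends A = α^a mod p = 2^19 mod 151.
2^1 ≡ 2 (mod 151)
2^2 = (2^1)^2 ≡ 2^2 = 4 ≡ 4 (mod 151)
2^4 = (2^2)^2 ≡ 4^2 = 16 ≡ 16 (mod 151)
2^8 = (2^4)^2 ≡ 16^2 = 256 ≡ 105 (mod 151)
2^16 = (2^8)^2 ≡ 105^2 = 11025 ≡ 2 (mod 151)
2^19 = 2^16 · 2^2 · 2^1 ≡ 2 · 4 · 2 ≡ 16 (mod 151).
So A = 16. Party 2 then computes K = A^b mod p = 16^12 mod 151.
16^1 ≡ 16 (mod 151)
16^2 = (16^1)^2 ≡ 16^2 = 256 ≡ 105 (mod 151)
16^4 = (16^2)^2 ≡ 105^2 = 11025 ≡ 2 (mod 151)
16^8 = (16^4)^2 ≡ 2^2 = 4 ≡ 4 (mod 151)
16^12 = 16^8 · 16^4 ≡ 4 · 2 ≡ 8 (mod 151).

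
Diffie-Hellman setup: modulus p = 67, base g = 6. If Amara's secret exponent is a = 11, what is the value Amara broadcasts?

29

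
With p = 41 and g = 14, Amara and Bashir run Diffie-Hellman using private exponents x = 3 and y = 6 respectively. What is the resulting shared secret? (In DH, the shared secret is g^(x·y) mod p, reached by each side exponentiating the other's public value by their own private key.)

Amara sends A = g^x mod p = 14^3 mod 41.
14^1 ≡ 14 (mod 41)
14^2 = (14^1)^2 ≡ 14^2 = 196 ≡ 32 (mod 41)
14^3 = 14^2 · 14^1 ≡ 32 · 14 ≡ 38 (mod 41).
So A = 38. Bashir then computes K = A^y mod p = 38^6 mod 41.
38^1 ≡ 38 (mod 41)
38^2 = (38^1)^2 ≡ 38^2 = 1444 ≡ 9 (mod 41)
38^4 = (38^2)^2 ≡ 9^2 = 81 ≡ 40 (mod 41)
38^6 = 38^4 · 38^2 ≡ 40 · 9 ≡ 32 (mod 41).

32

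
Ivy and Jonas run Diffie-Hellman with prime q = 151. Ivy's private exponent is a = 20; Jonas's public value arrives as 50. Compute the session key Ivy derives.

Shared key K = 50^20 mod 151.
50^1 ≡ 50 (mod 151)
50^2 = (50^1)^2 ≡ 50^2 = 2500 ≡ 84 (mod 151)
50^4 = (50^2)^2 ≡ 84^2 = 7056 ≡ 110 (mod 151)
50^8 = (50^4)^2 ≡ 110^2 = 12100 ≡ 20 (mod 151)
50^16 = (50^8)^2 ≡ 20^2 = 400 ≡ 98 (mod 151)
50^20 = 50^16 · 50^4 ≡ 98 · 110 ≡ 59 (mod 151).

59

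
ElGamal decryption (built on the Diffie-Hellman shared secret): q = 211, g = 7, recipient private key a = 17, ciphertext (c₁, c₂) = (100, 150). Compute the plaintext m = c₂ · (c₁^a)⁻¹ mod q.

Shared mask s = c₁^a mod q = 100^17 mod 211.
100^1 ≡ 100 (mod 211)
100^2 = (100^1)^2 ≡ 100^2 = 10000 ≡ 83 (mod 211)
100^4 = (100^2)^2 ≡ 83^2 = 6889 ≡ 137 (mod 211)
100^8 = (100^4)^2 ≡ 137^2 = 18769 ≡ 201 (mod 211)
100^16 = (100^8)^2 ≡ 201^2 = 40401 ≡ 100 (mod 211)
100^17 = 100^16 · 100^1 ≡ 100 · 100 ≡ 83 (mod 211).
So s = 83; s⁻¹ ≡ 150 (mod 211).
m = c₂ · s⁻¹ mod 211 = 150 · 150 mod 211 = 134.

134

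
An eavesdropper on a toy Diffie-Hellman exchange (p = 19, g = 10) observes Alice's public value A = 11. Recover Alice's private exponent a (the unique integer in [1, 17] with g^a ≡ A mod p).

6

Try successive powers of 10 modulo 19:
10^1 ≡ 10
10^2 ≡ 5
10^3 ≡ 12
10^4 ≡ 6
10^5 ≡ 3
10^6 ≡ 11
Found: a = 6.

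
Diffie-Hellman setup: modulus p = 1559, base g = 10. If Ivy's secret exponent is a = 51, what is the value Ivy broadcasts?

237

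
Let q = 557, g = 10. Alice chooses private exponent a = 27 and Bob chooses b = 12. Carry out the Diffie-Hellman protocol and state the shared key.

503

Bob sends B = g^b mod q = 10^12 mod 557.
10^1 ≡ 10 (mod 557)
10^2 = (10^1)^2 ≡ 10^2 = 100 ≡ 100 (mod 557)
10^4 = (10^2)^2 ≡ 100^2 = 10000 ≡ 531 (mod 557)
10^8 = (10^4)^2 ≡ 531^2 = 281961 ≡ 119 (mod 557)
10^12 = 10^8 · 10^4 ≡ 119 · 531 ≡ 248 (mod 557).
So B = 248. Alice then computes K = B^a mod q = 248^27 mod 557.
248^1 ≡ 248 (mod 557)
248^2 = (248^1)^2 ≡ 248^2 = 61504 ≡ 234 (mod 557)
248^4 = (248^2)^2 ≡ 234^2 = 54756 ≡ 170 (mod 557)
248^8 = (248^4)^2 ≡ 170^2 = 28900 ≡ 493 (mod 557)
248^16 = (248^8)^2 ≡ 493^2 = 243049 ≡ 197 (mod 557)
248^27 = 248^16 · 248^8 · 248^2 · 248^1 ≡ 197 · 493 · 234 · 248 ≡ 503 (mod 557).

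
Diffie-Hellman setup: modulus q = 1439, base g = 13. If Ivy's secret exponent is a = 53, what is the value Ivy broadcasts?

125

Public value = 13^53 (mod 1439).
13^1 ≡ 13 (mod 1439)
13^2 = (13^1)^2 ≡ 13^2 = 169 ≡ 169 (mod 1439)
13^4 = (13^2)^2 ≡ 169^2 = 28561 ≡ 1220 (mod 1439)
13^8 = (13^4)^2 ≡ 1220^2 = 1488400 ≡ 474 (mod 1439)
13^16 = (13^8)^2 ≡ 474^2 = 224676 ≡ 192 (mod 1439)
13^32 = (13^16)^2 ≡ 192^2 = 36864 ≡ 889 (mod 1439)
13^53 = 13^32 · 13^16 · 13^4 · 13^1 ≡ 889 · 192 · 1220 · 13 ≡ 125 (mod 1439).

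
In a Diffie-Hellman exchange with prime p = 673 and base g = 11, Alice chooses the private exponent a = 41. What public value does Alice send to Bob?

137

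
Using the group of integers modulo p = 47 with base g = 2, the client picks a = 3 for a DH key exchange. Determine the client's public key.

Public value = 2^3 mod 47.
2^1 ≡ 2 (mod 47)
2^2 = (2^1)^2 ≡ 2^2 = 4 ≡ 4 (mod 47)
2^3 = 2^2 · 2^1 ≡ 4 · 2 ≡ 8 (mod 47).

8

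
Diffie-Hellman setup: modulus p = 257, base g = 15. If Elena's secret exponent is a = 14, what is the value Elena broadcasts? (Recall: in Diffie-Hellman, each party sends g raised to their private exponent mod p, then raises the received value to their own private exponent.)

249

Public value = 15^14 mod 257.
15^1 ≡ 15 (mod 257)
15^2 = (15^1)^2 ≡ 15^2 = 225 ≡ 225 (mod 257)
15^4 = (15^2)^2 ≡ 225^2 = 50625 ≡ 253 (mod 257)
15^8 = (15^4)^2 ≡ 253^2 = 64009 ≡ 16 (mod 257)
15^14 = 15^8 · 15^4 · 15^2 ≡ 16 · 253 · 225 ≡ 249 (mod 257).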